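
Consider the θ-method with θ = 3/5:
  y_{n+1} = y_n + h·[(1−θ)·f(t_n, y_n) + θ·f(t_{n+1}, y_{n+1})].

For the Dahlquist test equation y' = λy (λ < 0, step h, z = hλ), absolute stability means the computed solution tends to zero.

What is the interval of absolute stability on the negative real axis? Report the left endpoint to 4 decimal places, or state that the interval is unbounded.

On y'=λy, z=hλ:
  y_{n+1} = y_n + z·[2/5·y_n + 3/5·y_{n+1}] ⇒ (1 − 3/5z)y_{n+1} = (1 + 2/5z)y_n
  Hence R(z) = (1 + 2/5z)/(1 − 3/5z).

Solve |R(x)|<1 on ℝ⁻.
x=-0.87: |R|=0.4284
x=-2: |R|=0.0909
x=-10: |R|=0.4286
x=-100: |R|=0.6393
θ=3/5≥1/2 ⇒ |1+2/5x|<|1−3/5x| ∀x<0 ⇒ interval (−∞,0).

(−∞, 0) — no finite endpoint.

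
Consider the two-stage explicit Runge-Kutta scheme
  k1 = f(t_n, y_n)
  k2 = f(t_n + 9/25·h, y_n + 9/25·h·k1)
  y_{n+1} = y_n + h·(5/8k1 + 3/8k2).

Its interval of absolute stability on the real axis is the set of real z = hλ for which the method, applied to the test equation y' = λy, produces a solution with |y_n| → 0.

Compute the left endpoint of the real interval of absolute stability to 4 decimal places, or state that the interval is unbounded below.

left endpoint -7.4074.

Set f=λy, z=hλ:
  k1=λy_n ⇒ h·k1=z·y_n;  k2=λ(1+9/25z)y_n ⇒ h·k2=z(1+9/25z)y_n
  y_{n+1}/y_n = 1 + 5/8z + 3/8z(1+9/25z) = 1 + z + 27/200z²
  ⇒ R(z) = 1 + z + 27/200z².

Boundary: |R(x)|=1, x<0.
x=-0.79: |R|=0.2943
R=1: x+27/200x²=0 ⇒ x=−200/27=-7.4074; min R=1−1/(4·27/200)=-0.8519>−1
Confirm numerically:
  x=-7.184: |R|=0.78333 <1
  x=-6.997: |R|=0.61233 <1
  x=-4.593: |R|=0.74509 <1
  x=-7.977: |R|=1.61339 >1
  x=-7.503: |R|=1.09683 >1
Interval (-7.4074, 0).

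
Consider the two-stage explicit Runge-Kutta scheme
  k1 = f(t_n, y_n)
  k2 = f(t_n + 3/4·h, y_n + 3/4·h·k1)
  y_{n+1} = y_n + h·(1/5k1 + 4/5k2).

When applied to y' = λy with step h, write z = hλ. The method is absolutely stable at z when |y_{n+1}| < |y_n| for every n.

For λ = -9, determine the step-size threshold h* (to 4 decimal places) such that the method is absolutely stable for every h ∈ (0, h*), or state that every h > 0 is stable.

(-1.6667,0); λ=-9 ⇒ h* = (5/3)/9 = 0.1852.

Test eqn y'=λy, z=hλ:
  k1=λy_n ⇒ h·k1=z·y_n;  k2=λ(1+3/4z)y_n ⇒ h·k2=z(1+3/4z)y_n
  y_{n+1}/y_n = 1 + 1/5z + 4/5z(1+3/4z) = 1 + z + 3/5z²
  so R(z) = 1 + z + 3/5z².

Need |R(x)|<1, x<0.
x=-0.96: |R|=0.5930
R=1: x+3/5x²=0 ⇒ x=−5/3=-1.6667; min R=1−1/(4·3/5)=0.5833>−1
Confirm numerically:
  x=-1.610: |R|=0.94526 <1
  x=-1.500: |R|=0.85000 <1
  x=-1.434: |R|=0.79981 <1
  x=-1.204: |R|=0.66577 <1
  x=-2.078: |R|=1.51285 >1
  x=-1.986: |R|=1.38052 >1
  x=-1.728: |R|=1.06359 >1
Stable set (-1.6667, 0).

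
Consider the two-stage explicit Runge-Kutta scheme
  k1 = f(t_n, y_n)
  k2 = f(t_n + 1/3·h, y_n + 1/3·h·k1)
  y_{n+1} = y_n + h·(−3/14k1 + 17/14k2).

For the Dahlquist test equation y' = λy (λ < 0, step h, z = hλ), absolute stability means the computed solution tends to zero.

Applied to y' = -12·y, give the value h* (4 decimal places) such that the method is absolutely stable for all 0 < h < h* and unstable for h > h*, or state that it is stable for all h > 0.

With y'=λy (z=hλ):
  k1=λy_n ⇒ h·k1=z·y_n;  k2=λ(1+1/3z)y_n ⇒ h·k2=z(1+1/3z)y_n
  y_{n+1}/y_n = 1 − 3/14z + 17/14z(1+1/3z) = 1 + z + 17/42z²
  R(z) = 1 + z + 17/42z².

Boundary: |R(x)|=1, x<0.
x=-1.18: |R|=0.3836
R=1: x+17/42x²=0 ⇒ x=−42/17=-2.4706; min R=1−1/(4·17/42)=0.3824>−1
Confirm numerically:
  x=-2.426: |R|=0.95622 <1
  x=-2.063: |R|=0.65965 <1
  x=-1.813: |R|=0.51744 <1
  x=-1.532: |R|=0.41799 <1
  x=-2.855: |R|=1.44422 >1
  x=-2.854: |R|=1.44291 >1
  x=-2.814: |R|=1.39115 >1
Stable set (-2.4706, 0).

(-2.4706,0); λ=-12 ⇒ h* = (42/17)/12 = 0.2059.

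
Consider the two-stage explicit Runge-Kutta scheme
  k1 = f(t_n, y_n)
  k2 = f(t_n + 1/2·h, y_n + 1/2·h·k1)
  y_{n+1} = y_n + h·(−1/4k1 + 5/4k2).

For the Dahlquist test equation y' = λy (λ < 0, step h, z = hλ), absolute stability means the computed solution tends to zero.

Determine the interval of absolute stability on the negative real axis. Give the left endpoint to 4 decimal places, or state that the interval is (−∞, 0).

Test eqn y'=λy, z=hλ:
  k1=λy_n ⇒ h·k1=z·y_n;  k2=λ(1+1/2z)y_n ⇒ h·k2=z(1+1/2z)y_n
  y_{n+1}/y_n = 1 − 1/4z + 5/4z(1+1/2z) = 1 + z + 5/8z²
  ⇒ R(z) = 1 + z + 5/8z².

Need |R(x)|<1, x<0.
x=-1: |R|=0.6250
R=1: x+5/8x²=0 ⇒ x=−8/5=-1.6000; min R=1−1/(4·5/8)=0.6000>−1
Confirm numerically:
  x=-1.509: |R|=0.91418 <1
  x=-1.337: |R|=0.78023 <1
  x=-1.314: |R|=0.76512 <1
  x=-0.748: |R|=0.60169 <1
  x=-2.192: |R|=1.81104 >1
  x=-1.748: |R|=1.16169 >1
Interval (-1.6000, 0).

(-1.6000, 0).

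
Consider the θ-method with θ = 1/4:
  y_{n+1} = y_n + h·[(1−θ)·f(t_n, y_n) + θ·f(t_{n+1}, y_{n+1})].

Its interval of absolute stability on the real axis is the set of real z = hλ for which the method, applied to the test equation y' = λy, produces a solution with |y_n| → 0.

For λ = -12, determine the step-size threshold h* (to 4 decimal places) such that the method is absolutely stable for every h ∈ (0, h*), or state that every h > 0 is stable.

(-4.0000,0); λ=-12 ⇒ h* = (4)/12 = 0.3333.

Test eqn y'=λy, z=hλ:
  y_{n+1} = y_n + z·[3/4·y_n + 1/4·y_{n+1}] ⇒ (1 − 1/4z)y_{n+1} = (1 + 3/4z)y_n
  so R(z) = (1 + 3/4z)/(1 − 1/4z).

Need |R(x)|<1, x<0.
x=-0.61: |R|=0.4707
R=−1: 1+3/4x = −1+1/4x ⇒ -1/2x=2 ⇒ x=2/(-1/2)=-4.0000
Confirm numerically:
  x=-3.777: |R|=0.94265 <1
  x=-3.752: |R|=0.93602 <1
  x=-3.067: |R|=0.73596 <1
  x=-2.128: |R|=0.38903 <1
  x=-4.308: |R|=1.07415 >1
  x=-4.125: |R|=1.03077 >1
Stable set (-4.0000, 0).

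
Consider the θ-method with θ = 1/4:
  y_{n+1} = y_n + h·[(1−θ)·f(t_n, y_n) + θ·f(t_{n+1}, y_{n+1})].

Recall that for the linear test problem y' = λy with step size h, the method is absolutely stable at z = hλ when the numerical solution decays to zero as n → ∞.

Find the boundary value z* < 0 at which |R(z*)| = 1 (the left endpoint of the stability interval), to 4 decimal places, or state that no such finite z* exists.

left endpoint -4.0000.

Test eqn y'=λy, z=hλ:
  y_{n+1} = y_n + z·[3/4·y_n + 1/4·y_{n+1}] ⇒ (1 − 1/4z)y_{n+1} = (1 + 3/4z)y_n
  ⇒ R(z) = (1 + 3/4z)/(1 − 1/4z).

Need |R(x)|<1, x<0.
x=-1.24: |R|=0.0534
R=−1: 1+3/4x = −1+1/4x ⇒ -1/2x=2 ⇒ x=2/(-1/2)=-4.0000
Confirm numerically:
  x=-3.789: |R|=0.94582 <1
  x=-3.446: |R|=0.85120 <1
  x=-1.905: |R|=0.29043 <1
  x=-4.488: |R|=1.11499 >1
  x=-4.462: |R|=1.10919 >1
  x=-4.435: |R|=1.10314 >1
So |R|<1 on (-4.0000, 0).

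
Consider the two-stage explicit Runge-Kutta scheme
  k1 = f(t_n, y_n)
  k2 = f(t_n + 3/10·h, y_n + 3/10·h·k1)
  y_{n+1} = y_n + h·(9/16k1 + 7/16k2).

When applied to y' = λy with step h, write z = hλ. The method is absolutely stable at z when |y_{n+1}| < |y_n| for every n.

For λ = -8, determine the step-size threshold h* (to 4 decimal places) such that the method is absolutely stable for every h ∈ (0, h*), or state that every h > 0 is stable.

(-7.6190,0); λ=-8 ⇒ h* = (160/21)/8 = 0.9524.

With y'=λy (z=hλ):
  k1=λy_n ⇒ h·k1=z·y_n;  k2=λ(1+3/10z)y_n ⇒ h·k2=z(1+3/10z)y_n
  y_{n+1}/y_n = 1 + 9/16z + 7/16z(1+3/10z) = 1 + z + 21/160z²
  so R(z) = 1 + z + 21/160z².

Solve |R(x)|<1 on ℝ⁻.
x=-0.49: |R|=0.5415
R=1: x+21/160x²=0 ⇒ x=−160/21=-7.6190; min R=1−1/(4·21/160)=-0.9048>−1
Confirm numerically:
  x=-5.827: |R|=0.37055 <1
  x=-4.703: |R|=0.79999 <1
  x=-4.492: |R|=0.84363 <1
  x=-3.716: |R|=0.90361 <1
  x=-8.155: |R|=1.57365 >1
  x=-8.095: |R|=1.50568 >1
  x=-7.948: |R|=1.34315 >1
So |R|<1 on (-7.6190, 0).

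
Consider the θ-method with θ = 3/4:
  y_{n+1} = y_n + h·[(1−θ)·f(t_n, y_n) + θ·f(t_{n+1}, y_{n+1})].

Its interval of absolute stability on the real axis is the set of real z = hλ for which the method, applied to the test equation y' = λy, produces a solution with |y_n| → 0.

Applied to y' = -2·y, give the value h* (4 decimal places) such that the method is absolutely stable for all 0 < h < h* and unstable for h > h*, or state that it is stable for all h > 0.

Set f=λy, z=hλ:
  y_{n+1} = y_n + z·[1/4·y_n + 3/4·y_{n+1}] ⇒ (1 − 3/4z)y_{n+1} = (1 + 1/4z)y_n
  so R(z) = (1 + 1/4z)/(1 − 3/4z).

Solve |R(x)|<1 on ℝ⁻.
x=-0.79: |R|=0.5039
x=-2: |R|=0.2000
x=-10: |R|=0.1765
x=-100: |R|=0.3158
θ=3/4≥1/2 ⇒ |1+1/4x|<|1−3/4x| ∀x<0 ⇒ stable on all of ℝ⁻.

unbounded; (−∞, 0). Any h>0 works for λ=-2.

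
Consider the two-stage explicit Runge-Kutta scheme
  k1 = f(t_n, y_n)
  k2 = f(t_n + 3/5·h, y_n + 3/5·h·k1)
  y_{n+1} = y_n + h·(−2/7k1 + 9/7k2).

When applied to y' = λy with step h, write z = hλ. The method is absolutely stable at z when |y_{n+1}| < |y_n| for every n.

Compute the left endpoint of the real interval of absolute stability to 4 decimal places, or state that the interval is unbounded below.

Test eqn y'=λy, z=hλ:
  k1=λy_n ⇒ h·k1=z·y_n;  k2=λ(1+3/5z)y_n ⇒ h·k2=z(1+3/5z)y_n
  y_{n+1}/y_n = 1 − 2/7z + 9/7z(1+3/5z) = 1 + z + 27/35z²
  Hence R(z) = 1 + z + 27/35z².

Boundary: |R(x)|=1, x<0.
x=-0.48: |R|=0.6977
R=1: x+27/35x²=0 ⇒ x=−35/27=-1.2963; min R=1−1/(4·27/35)=0.6759>−1
Confirm numerically:
  x=-1.242: |R|=0.94798 <1
  x=-1.147: |R|=0.86790 <1
  x=-1.085: |R|=0.82315 <1
  x=-0.724: |R|=0.68036 <1
  x=-1.827: |R|=1.74797 >1
  x=-1.823: |R|=1.74071 >1
Interval (-1.2963, 0).

z* = -1.2963.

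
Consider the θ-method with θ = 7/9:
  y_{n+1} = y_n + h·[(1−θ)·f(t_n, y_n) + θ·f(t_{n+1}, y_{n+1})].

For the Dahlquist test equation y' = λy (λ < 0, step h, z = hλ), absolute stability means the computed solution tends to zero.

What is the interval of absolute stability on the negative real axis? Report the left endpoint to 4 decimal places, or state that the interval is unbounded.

interval (−∞, 0).

With y'=λy (z=hλ):
  y_{n+1} = y_n + z·[2/9·y_n + 7/9·y_{n+1}] ⇒ (1 − 7/9z)y_{n+1} = (1 + 2/9z)y_n
  ⇒ R(z) = (1 + 2/9z)/(1 − 7/9z).

Need |R(x)|<1, x<0.
x=-1.74: |R|=0.2606
x=-2: |R|=0.2174
x=-10: |R|=0.1392
x=-100: |R|=0.2694
θ=7/9≥1/2 ⇒ |1+2/9x|<|1−7/9x| ∀x<0 ⇒ interval (−∞,0).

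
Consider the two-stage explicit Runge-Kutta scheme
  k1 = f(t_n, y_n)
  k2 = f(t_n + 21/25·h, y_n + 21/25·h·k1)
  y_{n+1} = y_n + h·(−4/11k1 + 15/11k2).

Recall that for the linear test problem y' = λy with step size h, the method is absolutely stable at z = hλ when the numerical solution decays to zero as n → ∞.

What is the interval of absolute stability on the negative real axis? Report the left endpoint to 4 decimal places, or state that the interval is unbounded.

On y'=λy, z=hλ:
  k1=λy_n ⇒ h·k1=z·y_n;  k2=λ(1+21/25z)y_n ⇒ h·k2=z(1+21/25z)y_n
  y_{n+1}/y_n = 1 − 4/11z + 15/11z(1+21/25z) = 1 + z + 63/55z²
  R(z) = 1 + z + 63/55z².

Need |R(x)|<1, x<0.
x=-0.87: |R|=0.9970
R=1: x+63/55x²=0 ⇒ x=−55/63=-0.8730; min R=1−1/(4·63/55)=0.7817>−1
Confirm numerically:
  x=-0.692: |R|=0.85652 <1
  x=-0.674: |R|=0.84635 <1
  x=-0.666: |R|=0.84207 <1
  x=-0.502: |R|=0.78666 <1
  x=-1.367: |R|=1.77350 >1
  x=-0.937: |R|=1.06867 >1
Interval (-0.8730, 0).

(-0.8730, 0).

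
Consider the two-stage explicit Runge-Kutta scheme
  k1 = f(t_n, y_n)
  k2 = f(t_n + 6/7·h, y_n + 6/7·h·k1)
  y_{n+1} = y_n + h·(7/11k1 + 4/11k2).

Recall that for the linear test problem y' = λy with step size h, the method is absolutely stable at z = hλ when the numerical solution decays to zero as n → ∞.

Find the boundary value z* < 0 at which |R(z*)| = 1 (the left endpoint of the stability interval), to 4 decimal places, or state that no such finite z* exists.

z* = -3.2083.

Test eqn y'=λy, z=hλ:
  k1=λy_n ⇒ h·k1=z·y_n;  k2=λ(1+6/7z)y_n ⇒ h·k2=z(1+6/7z)y_n
  y_{n+1}/y_n = 1 + 7/11z + 4/11z(1+6/7z) = 1 + z + 24/77z²
  Hence R(z) = 1 + z + 24/77z².

Find x<0 with |R(x)|<1.
x=-1.57: |R|=0.1983
R=1: x+24/77x²=0 ⇒ x=−77/24=-3.2083; min R=1−1/(4·24/77)=0.1979>−1
Confirm numerically:
  x=-2.629: |R|=0.52528 <1
  x=-2.332: |R|=0.36303 <1
  x=-1.738: |R|=0.20350 <1
  x=-3.650: |R|=1.50247 >1
  x=-3.262: |R|=1.05456 >1
Stable set (-3.2083, 0).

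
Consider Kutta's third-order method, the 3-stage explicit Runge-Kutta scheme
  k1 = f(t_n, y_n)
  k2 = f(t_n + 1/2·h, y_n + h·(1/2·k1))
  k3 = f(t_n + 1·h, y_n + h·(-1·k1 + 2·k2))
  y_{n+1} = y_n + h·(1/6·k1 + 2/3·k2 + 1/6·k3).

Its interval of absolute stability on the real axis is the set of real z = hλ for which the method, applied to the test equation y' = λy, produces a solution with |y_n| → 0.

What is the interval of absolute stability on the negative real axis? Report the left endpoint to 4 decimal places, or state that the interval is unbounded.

With y'=λy (z=hλ):
  order 3, 3-stage ⇒ R(z)=1+z+z^2/2+z^3/6
  (e.g. R(-0.51)=0.59794, |R|=0.59794)

Need |R(x)|<1, x<0.
x=-0.51: |R|=0.5979
|R(-1.59)|=0.0041 |R(-1.05)|=0.3083 |R(-0.83)|=0.4192
Bisect:
  x_lo=-3.1672 |R|=2.4466  x_hi=-0.3779 |R|=0.6845
  mid=-1.77255 |R|=0.12979 →hi
  mid=-2.46986 |R|=0.93086 →hi
  mid=-2.81851 |R|=1.57822 →lo
  mid=-2.64418 |R|=1.22956 →lo
  mid=-2.55702 |R|=1.07429 →lo
  mid=-2.51344 |R|=1.00114 →lo
  mid=-2.49165 |R|=0.96565 →hi
  mid=-2.50254 |R|=0.98330 →hi
  ...
  [-2.51276,-2.51259] ⇒ x*=-2.5127
Stable set (-2.5127, 0).

(-2.5127, 0).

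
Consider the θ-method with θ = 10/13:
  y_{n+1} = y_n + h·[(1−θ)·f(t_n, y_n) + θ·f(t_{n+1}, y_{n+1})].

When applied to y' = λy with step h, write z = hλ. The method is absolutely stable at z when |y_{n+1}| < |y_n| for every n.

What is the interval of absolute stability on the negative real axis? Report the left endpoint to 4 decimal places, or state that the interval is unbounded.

Set f=λy, z=hλ:
  y_{n+1} = y_n + z·[3/13·y_n + 10/13·y_{n+1}] ⇒ (1 − 10/13z)y_{n+1} = (1 + 3/13z)y_n
  R(z) = (1 + 3/13z)/(1 − 10/13z).

Find x<0 with |R(x)|<1.
x=-1.33: |R|=0.3426
x=-2: |R|=0.2121
x=-10: |R|=0.1504
x=-100: |R|=0.2833
θ=10/13≥1/2 ⇒ |1+3/13x|<|1−10/13x| ∀x<0 ⇒ interval (−∞,0).

unbounded; (−∞, 0).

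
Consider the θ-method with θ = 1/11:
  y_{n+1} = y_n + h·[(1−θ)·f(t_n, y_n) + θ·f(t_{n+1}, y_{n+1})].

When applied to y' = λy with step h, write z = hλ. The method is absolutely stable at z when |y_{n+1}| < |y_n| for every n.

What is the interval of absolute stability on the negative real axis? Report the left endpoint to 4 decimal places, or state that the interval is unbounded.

(-2.4444, 0).

With y'=λy (z=hλ):
  y_{n+1} = y_n + z·[10/11·y_n + 1/11·y_{n+1}] ⇒ (1 − 1/11z)y_{n+1} = (1 + 10/11z)y_n
  Hence R(z) = (1 + 10/11z)/(1 − 1/11z).

Find x<0 with |R(x)|<1.
x=-0.88: |R|=0.1852
R=−1: 1+10/11x = −1+1/11x ⇒ -9/11x=2 ⇒ x=2/(-9/11)=-2.4444
Confirm numerically:
  x=-1.829: |R|=0.56824 <1
  x=-1.150: |R|=0.04115 <1
  x=-1.062: |R|=0.03150 <1
  x=-1.023: |R|=0.06404 <1
  x=-2.944: |R|=1.32243 >1
  x=-2.705: |R|=1.17111 >1
So |R|<1 on (-2.4444, 0).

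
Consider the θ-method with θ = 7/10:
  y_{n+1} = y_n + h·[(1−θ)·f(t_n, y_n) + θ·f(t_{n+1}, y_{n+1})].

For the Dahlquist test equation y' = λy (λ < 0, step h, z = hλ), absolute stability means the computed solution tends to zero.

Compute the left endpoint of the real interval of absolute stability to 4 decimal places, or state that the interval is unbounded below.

With y'=λy (z=hλ):
  y_{n+1} = y_n + z·[3/10·y_n + 7/10·y_{n+1}] ⇒ (1 − 7/10z)y_{n+1} = (1 + 3/10z)y_n
  ⇒ R(z) = (1 + 3/10z)/(1 − 7/10z).

Find x<0 with |R(x)|<1.
x=-1.56: |R|=0.2543
x=-2: |R|=0.1667
x=-10: |R|=0.2500
x=-100: |R|=0.4085
θ=7/10≥1/2 ⇒ |1+3/10x|<|1−7/10x| ∀x<0 ⇒ unbounded interval.

unbounded; (−∞, 0).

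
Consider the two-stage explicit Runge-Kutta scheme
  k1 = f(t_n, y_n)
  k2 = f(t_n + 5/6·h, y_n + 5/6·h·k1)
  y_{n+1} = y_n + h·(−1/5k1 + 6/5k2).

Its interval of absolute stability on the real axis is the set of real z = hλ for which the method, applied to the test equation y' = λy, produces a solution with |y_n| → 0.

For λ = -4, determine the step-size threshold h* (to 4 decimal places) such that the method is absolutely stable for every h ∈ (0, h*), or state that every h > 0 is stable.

(-1.0000,0); λ=-4 ⇒ h* = (1)/4 = 0.2500.

Set f=λy, z=hλ:
  k1=λy_n ⇒ h·k1=z·y_n;  k2=λ(1+5/6z)y_n ⇒ h·k2=z(1+5/6z)y_n
  y_{n+1}/y_n = 1 − 1/5z + 6/5z(1+5/6z) = 1 + z + z²
  so R(z) = 1 + z + z².

Boundary: |R(x)|=1, x<0.
x=-0.55: |R|=0.7525
R=1: x+1x²=0 ⇒ x=−1=-1.0000; min R=1−1/(4·1)=0.7500>−1
Confirm numerically:
  x=-0.736: |R|=0.80570 <1
  x=-0.644: |R|=0.77074 <1
  x=-0.613: |R|=0.76277 <1
  x=-0.581: |R|=0.75656 <1
  x=-1.506: |R|=1.76204 >1
  x=-1.459: |R|=1.66968 >1
  x=-1.189: |R|=1.22472 >1
Stable set (-1.0000, 0).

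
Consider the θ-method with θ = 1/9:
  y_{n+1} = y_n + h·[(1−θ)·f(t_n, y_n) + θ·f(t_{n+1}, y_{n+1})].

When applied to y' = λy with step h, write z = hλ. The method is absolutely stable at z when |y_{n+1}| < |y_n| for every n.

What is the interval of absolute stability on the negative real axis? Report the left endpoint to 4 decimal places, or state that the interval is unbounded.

(-2.5714, 0).

On y'=λy, z=hλ:
  y_{n+1} = y_n + z·[8/9·y_n + 1/9·y_{n+1}] ⇒ (1 − 1/9z)y_{n+1} = (1 + 8/9z)y_n
  so R(z) = (1 + 8/9z)/(1 − 1/9z).

Find x<0 with |R(x)|<1.
x=-1.15: |R|=0.0197
R=−1: 1+8/9x = −1+1/9x ⇒ -7/9x=2 ⇒ x=2/(-7/9)=-2.5714
Confirm numerically:
  x=-2.297: |R|=0.82995 <1
  x=-1.476: |R|=0.26804 <1
  x=-1.044: |R|=0.06452 <1
  x=-3.146: |R|=1.33114 >1
  x=-3.106: |R|=1.30910 >1
  x=-3.016: |R|=1.25899 >1
So |R|<1 on (-2.5714, 0).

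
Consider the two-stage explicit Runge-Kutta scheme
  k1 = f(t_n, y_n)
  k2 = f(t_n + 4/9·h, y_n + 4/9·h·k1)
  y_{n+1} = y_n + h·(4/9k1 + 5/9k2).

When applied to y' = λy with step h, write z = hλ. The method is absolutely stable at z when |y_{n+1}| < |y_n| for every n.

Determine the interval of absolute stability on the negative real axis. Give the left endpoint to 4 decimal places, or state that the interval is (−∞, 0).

With y'=λy (z=hλ):
  k1=λy_n ⇒ h·k1=z·y_n;  k2=λ(1+4/9z)y_n ⇒ h·k2=z(1+4/9z)y_n
  y_{n+1}/y_n = 1 + 4/9z + 5/9z(1+4/9z) = 1 + z + 20/81z²
  so R(z) = 1 + z + 20/81z².

Boundary: |R(x)|=1, x<0.
x=-0.33: |R|=0.6969
R=1: x+20/81x²=0 ⇒ x=−81/20=-4.0500; min R=1−1/(4·20/81)=-0.0125>−1
Confirm numerically:
  x=-3.455: |R|=0.49241 <1
  x=-3.019: |R|=0.23146 <1
  x=-2.063: |R|=0.01214 <1
  x=-1.931: |R|=0.01032 <1
  x=-4.422: |R|=1.40617 >1
  x=-4.323: |R|=1.29140 >1
Stable set (-4.0500, 0).

z∈(-4.0500,0).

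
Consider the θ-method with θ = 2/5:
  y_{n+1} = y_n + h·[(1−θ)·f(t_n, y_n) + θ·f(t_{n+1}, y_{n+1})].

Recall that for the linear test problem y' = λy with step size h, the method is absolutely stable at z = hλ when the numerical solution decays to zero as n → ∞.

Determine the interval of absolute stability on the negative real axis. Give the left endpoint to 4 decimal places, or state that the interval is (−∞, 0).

(-10.0000, 0).

On y'=λy, z=hλ:
  y_{n+1} = y_n + z·[3/5·y_n + 2/5·y_{n+1}] ⇒ (1 − 2/5z)y_{n+1} = (1 + 3/5z)y_n
  so R(z) = (1 + 3/5z)/(1 − 2/5z).

Solve |R(x)|<1 on ℝ⁻.
x=-0.52: |R|=0.5695
R=−1: 1+3/5x = −1+2/5x ⇒ -1/5x=2 ⇒ x=2/(-1/5)=-10.0000
Confirm numerically:
  x=-9.019: |R|=0.95742 <1
  x=-4.983: |R|=0.66477 <1
  x=-4.719: |R|=0.63423 <1
  x=-10.286: |R|=1.01118 >1
  x=-10.097: |R|=1.00385 >1
  x=-10.024: |R|=1.00096 >1
So |R|<1 on (-10.0000, 0).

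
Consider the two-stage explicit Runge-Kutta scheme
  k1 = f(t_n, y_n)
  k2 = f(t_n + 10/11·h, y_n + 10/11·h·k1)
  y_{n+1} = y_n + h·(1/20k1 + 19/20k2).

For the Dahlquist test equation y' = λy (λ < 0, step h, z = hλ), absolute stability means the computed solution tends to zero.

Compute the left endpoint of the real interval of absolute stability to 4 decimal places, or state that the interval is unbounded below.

left endpoint -1.1579.

Test eqn y'=λy, z=hλ:
  k1=λy_n ⇒ h·k1=z·y_n;  k2=λ(1+10/11z)y_n ⇒ h·k2=z(1+10/11z)y_n
  y_{n+1}/y_n = 1 + 1/20z + 19/20z(1+10/11z) = 1 + z + 19/22z²
  Hence R(z) = 1 + z + 19/22z².

Find x<0 with |R(x)|<1.
x=-0.67: |R|=0.7177
R=1: x+19/22x²=0 ⇒ x=−22/19=-1.1579; min R=1−1/(4·19/22)=0.7105>−1
Confirm numerically:
  x=-0.762: |R|=0.73947 <1
  x=-0.697: |R|=0.72256 <1
  x=-0.636: |R|=0.71334 <1
  x=-0.537: |R|=0.71205 <1
  x=-1.701: |R|=1.79785 >1
  x=-1.456: |R|=1.37485 >1
Interval (-1.1579, 0).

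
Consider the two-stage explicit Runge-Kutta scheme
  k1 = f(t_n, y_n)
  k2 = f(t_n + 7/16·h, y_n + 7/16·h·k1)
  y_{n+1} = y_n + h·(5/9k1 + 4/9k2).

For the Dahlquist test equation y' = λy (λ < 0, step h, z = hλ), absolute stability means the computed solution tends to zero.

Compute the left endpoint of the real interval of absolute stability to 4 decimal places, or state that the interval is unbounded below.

left endpoint -5.1429.

With y'=λy (z=hλ):
  k1=λy_n ⇒ h·k1=z·y_n;  k2=λ(1+7/16z)y_n ⇒ h·k2=z(1+7/16z)y_n
  y_{n+1}/y_n = 1 + 5/9z + 4/9z(1+7/16z) = 1 + z + 7/36z²
  ⇒ R(z) = 1 + z + 7/36z².

Need |R(x)|<1, x<0.
x=-1.27: |R|=0.0436
R=1: x+7/36x²=0 ⇒ x=−36/7=-5.1429; min R=1−1/(4·7/36)=-0.2857>−1
Confirm numerically:
  x=-4.992: |R|=0.85357 <1
  x=-4.246: |R|=0.25954 <1
  x=-3.530: |R|=0.10705 <1
  x=-3.204: |R|=0.20791 <1
  x=-5.619: |R|=1.52023 >1
  x=-5.278: |R|=1.13869 >1
Stable set (-5.1429, 0).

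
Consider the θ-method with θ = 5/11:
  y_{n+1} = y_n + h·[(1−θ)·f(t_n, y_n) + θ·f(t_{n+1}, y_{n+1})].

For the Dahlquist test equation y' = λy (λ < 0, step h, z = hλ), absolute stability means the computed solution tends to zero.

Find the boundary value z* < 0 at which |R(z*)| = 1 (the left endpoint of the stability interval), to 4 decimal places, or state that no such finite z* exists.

left endpoint -22.0000.

Test eqn y'=λy, z=hλ:
  y_{n+1} = y_n + z·[6/11·y_n + 5/11·y_{n+1}] ⇒ (1 − 5/11z)y_{n+1} = (1 + 6/11z)y_n
  Hence R(z) = (1 + 6/11z)/(1 − 5/11z).

Solve |R(x)|<1 on ℝ⁻.
x=-1.36: |R|=0.1596
R=−1: 1+6/11x = −1+5/11x ⇒ -1/11x=2 ⇒ x=2/(-1/11)=-22.0000
Confirm numerically:
  x=-19.794: |R|=0.97994 <1
  x=-9.591: |R|=0.78952 <1
  x=-9.427: |R|=0.78373 <1
  x=-9.066: |R|=0.77039 <1
  x=-22.471: |R|=1.00382 >1
  x=-22.329: |R|=1.00268 >1
Interval (-22.0000, 0).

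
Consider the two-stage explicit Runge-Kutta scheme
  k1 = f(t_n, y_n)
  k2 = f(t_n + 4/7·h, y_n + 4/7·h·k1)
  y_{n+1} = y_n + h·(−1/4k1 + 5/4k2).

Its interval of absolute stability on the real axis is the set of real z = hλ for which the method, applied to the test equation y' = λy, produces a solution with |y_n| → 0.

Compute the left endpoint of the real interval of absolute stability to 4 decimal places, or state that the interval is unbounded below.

z* = -1.4000.

On y'=λy, z=hλ:
  k1=λy_n ⇒ h·k1=z·y_n;  k2=λ(1+4/7z)y_n ⇒ h·k2=z(1+4/7z)y_n
  y_{n+1}/y_n = 1 − 1/4z + 5/4z(1+4/7z) = 1 + z + 5/7z²
  ⇒ R(z) = 1 + z + 5/7z².

Solve |R(x)|<1 on ℝ⁻.
x=-0.6: |R|=0.6571
R=1: x+5/7x²=0 ⇒ x=−7/5=-1.4000; min R=1−1/(4·5/7)=0.6500>−1
Confirm numerically:
  x=-1.335: |R|=0.93802 <1
  x=-1.025: |R|=0.72545 <1
  x=-0.606: |R|=0.65631 <1
  x=-0.578: |R|=0.66063 <1
  x=-1.970: |R|=1.80207 >1
  x=-1.956: |R|=1.77681 >1
  x=-1.699: |R|=1.36286 >1
Interval (-1.4000, 0).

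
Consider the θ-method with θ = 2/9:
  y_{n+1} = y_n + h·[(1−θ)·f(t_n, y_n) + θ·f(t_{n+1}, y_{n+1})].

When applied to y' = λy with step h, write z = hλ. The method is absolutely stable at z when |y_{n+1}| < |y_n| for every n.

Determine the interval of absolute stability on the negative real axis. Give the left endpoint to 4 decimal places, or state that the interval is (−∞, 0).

Test eqn y'=λy, z=hλ:
  y_{n+1} = y_n + z·[7/9·y_n + 2/9·y_{n+1}] ⇒ (1 − 2/9z)y_{n+1} = (1 + 7/9z)y_n
  ⇒ R(z) = (1 + 7/9z)/(1 − 2/9z).

Boundary: |R(x)|=1, x<0.
x=-1.08: |R|=0.1290
R=−1: 1+7/9x = −1+2/9x ⇒ -5/9x=2 ⇒ x=2/(-5/9)=-3.6000
Confirm numerically:
  x=-3.130: |R|=0.84600 <1
  x=-2.443: |R|=0.58339 <1
  x=-1.834: |R|=0.30297 <1
  x=-3.805: |R|=1.06171 >1
  x=-3.647: |R|=1.01442 >1
Stable set (-3.6000, 0).

(-3.6000, 0).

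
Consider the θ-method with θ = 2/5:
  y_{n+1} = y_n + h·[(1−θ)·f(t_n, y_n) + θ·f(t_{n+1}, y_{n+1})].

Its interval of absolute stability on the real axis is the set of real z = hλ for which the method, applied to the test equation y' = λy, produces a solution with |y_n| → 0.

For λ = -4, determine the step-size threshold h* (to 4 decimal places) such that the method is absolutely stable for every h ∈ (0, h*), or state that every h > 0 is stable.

Test eqn y'=λy, z=hλ:
  y_{n+1} = y_n + z·[3/5·y_n + 2/5·y_{n+1}] ⇒ (1 − 2/5z)y_{n+1} = (1 + 3/5z)y_n
  R(z) = (1 + 3/5z)/(1 − 2/5z).

Solve |R(x)|<1 on ℝ⁻.
x=-1.38: |R|=0.1108
R=−1: 1+3/5x = −1+2/5x ⇒ -1/5x=2 ⇒ x=2/(-1/5)=-10.0000
Confirm numerically:
  x=-9.197: |R|=0.96567 <1
  x=-8.934: |R|=0.95338 <1
  x=-6.429: |R|=0.80003 <1
  x=-5.589: |R|=0.72735 <1
  x=-10.479: |R|=1.01845 >1
  x=-10.253: |R|=1.00992 >1
Stable set (-10.0000, 0).

(-10.0000,0); λ=-4 ⇒ h* = (10)/4 = 2.5000.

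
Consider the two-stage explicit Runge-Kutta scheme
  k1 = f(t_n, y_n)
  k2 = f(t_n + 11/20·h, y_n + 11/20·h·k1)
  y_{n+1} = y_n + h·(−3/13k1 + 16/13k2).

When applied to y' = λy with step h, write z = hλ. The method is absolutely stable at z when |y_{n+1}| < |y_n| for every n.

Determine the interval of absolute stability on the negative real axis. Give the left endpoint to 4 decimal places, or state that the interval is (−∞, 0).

Test eqn y'=λy, z=hλ:
  k1=λy_n ⇒ h·k1=z·y_n;  k2=λ(1+11/20z)y_n ⇒ h·k2=z(1+11/20z)y_n
  y_{n+1}/y_n = 1 − 3/13z + 16/13z(1+11/20z) = 1 + z + 44/65z²
  R(z) = 1 + z + 44/65z².

Boundary: |R(x)|=1, x<0.
x=-1.41: |R|=0.9358
R=1: x+44/65x²=0 ⇒ x=−65/44=-1.4773; min R=1−1/(4·44/65)=0.6307>−1
Confirm numerically:
  x=-1.209: |R|=0.78045 <1
  x=-1.012: |R|=0.68127 <1
  x=-0.998: |R|=0.67622 <1
  x=-1.940: |R|=1.60767 >1
  x=-1.554: |R|=1.08071 >1
So |R|<1 on (-1.4773, 0).

(-1.4773, 0).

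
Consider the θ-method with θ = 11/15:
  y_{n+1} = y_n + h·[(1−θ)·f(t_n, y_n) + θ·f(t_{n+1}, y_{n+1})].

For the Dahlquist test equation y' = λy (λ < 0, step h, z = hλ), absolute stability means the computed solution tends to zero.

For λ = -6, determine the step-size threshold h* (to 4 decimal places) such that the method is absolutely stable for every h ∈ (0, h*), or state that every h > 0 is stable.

Set f=λy, z=hλ:
  y_{n+1} = y_n + z·[4/15·y_n + 11/15·y_{n+1}] ⇒ (1 − 11/15z)y_{n+1} = (1 + 4/15z)y_n
  Hence R(z) = (1 + 4/15z)/(1 − 11/15z).

Solve |R(x)|<1 on ℝ⁻.
x=-1.12: |R|=0.3851
x=-2: |R|=0.1892
x=-10: |R|=0.2000
x=-100: |R|=0.3453
θ=11/15≥1/2 ⇒ |1+4/15x|<|1−11/15x| ∀x<0 ⇒ interval (−∞,0).

unbounded; (−∞, 0). Any h>0 works for λ=-6.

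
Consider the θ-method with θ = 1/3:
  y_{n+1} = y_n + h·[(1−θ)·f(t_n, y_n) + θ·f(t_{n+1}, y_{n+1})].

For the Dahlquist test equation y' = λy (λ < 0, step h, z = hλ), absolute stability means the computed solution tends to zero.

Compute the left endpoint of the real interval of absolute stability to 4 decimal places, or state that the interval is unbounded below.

z* = -6.0000.

Test eqn y'=λy, z=hλ:
  y_{n+1} = y_n + z·[2/3·y_n + 1/3·y_{n+1}] ⇒ (1 − 1/3z)y_{n+1} = (1 + 2/3z)y_n
  ⇒ R(z) = (1 + 2/3z)/(1 − 1/3z).

Boundary: |R(x)|=1, x<0.
x=-1.35: |R|=0.0690
R=−1: 1+2/3x = −1+1/3x ⇒ -1/3x=2 ⇒ x=2/(-1/3)=-6.0000
Confirm numerically:
  x=-5.967: |R|=0.99632 <1
  x=-4.965: |R|=0.87006 <1
  x=-3.989: |R|=0.71226 <1
  x=-3.566: |R|=0.62930 <1
  x=-6.329: |R|=1.03527 >1
  x=-6.195: |R|=1.02121 >1
  x=-6.192: |R|=1.02089 >1
Interval (-6.0000, 0).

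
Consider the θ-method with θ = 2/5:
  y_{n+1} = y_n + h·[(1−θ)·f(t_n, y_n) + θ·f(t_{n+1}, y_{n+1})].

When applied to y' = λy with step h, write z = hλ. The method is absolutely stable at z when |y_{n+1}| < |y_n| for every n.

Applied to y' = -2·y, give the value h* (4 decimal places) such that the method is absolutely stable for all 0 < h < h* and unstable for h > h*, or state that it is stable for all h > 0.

Set f=λy, z=hλ:
  y_{n+1} = y_n + z·[3/5·y_n + 2/5·y_{n+1}] ⇒ (1 − 2/5z)y_{n+1} = (1 + 3/5z)y_n
  R(z) = (1 + 3/5z)/(1 − 2/5z).

Need |R(x)|<1, x<0.
x=-1.59: |R|=0.0281
R=−1: 1+3/5x = −1+2/5x ⇒ -1/5x=2 ⇒ x=2/(-1/5)=-10.0000
Confirm numerically:
  x=-9.149: |R|=0.96347 <1
  x=-5.965: |R|=0.76167 <1
  x=-5.292: |R|=0.69790 <1
  x=-4.003: |R|=0.53891 <1
  x=-10.489: |R|=1.01882 >1
  x=-10.361: |R|=1.01403 >1
  x=-10.114: |R|=1.00452 >1
Interval (-10.0000, 0).

(-10.0000,0); λ=-2 ⇒ h* = (10)/2 = 5.0000.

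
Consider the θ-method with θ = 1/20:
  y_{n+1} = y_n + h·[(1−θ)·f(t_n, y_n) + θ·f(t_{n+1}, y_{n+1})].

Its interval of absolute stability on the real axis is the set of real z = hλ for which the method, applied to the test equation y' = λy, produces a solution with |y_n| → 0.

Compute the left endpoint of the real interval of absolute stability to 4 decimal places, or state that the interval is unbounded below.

Set f=λy, z=hλ:
  y_{n+1} = y_n + z·[19/20·y_n + 1/20·y_{n+1}] ⇒ (1 − 1/20z)y_{n+1} = (1 + 19/20z)y_n
  ⇒ R(z) = (1 + 19/20z)/(1 − 1/20z).

Need |R(x)|<1, x<0.
x=-1.31: |R|=0.2295
R=−1: 1+19/20x = −1+1/20x ⇒ -9/10x=2 ⇒ x=2/(-9/10)=-2.2222
Confirm numerically:
  x=-2.072: |R|=0.87749 <1
  x=-1.692: |R|=0.56002 <1
  x=-1.214: |R|=0.14453 <1
  x=-2.798: |R|=1.45460 >1
  x=-2.279: |R|=1.04587 >1
Interval (-2.2222, 0).

z* = -2.2222.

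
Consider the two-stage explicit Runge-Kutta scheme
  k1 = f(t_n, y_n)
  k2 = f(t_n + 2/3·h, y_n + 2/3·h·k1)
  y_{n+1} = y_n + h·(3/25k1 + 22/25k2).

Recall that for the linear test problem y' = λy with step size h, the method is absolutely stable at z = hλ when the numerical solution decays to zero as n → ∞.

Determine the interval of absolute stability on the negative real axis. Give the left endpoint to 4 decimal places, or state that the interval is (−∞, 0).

With y'=λy (z=hλ):
  k1=λy_n ⇒ h·k1=z·y_n;  k2=λ(1+2/3z)y_n ⇒ h·k2=z(1+2/3z)y_n
  y_{n+1}/y_n = 1 + 3/25z + 22/25z(1+2/3z) = 1 + z + 44/75z²
  R(z) = 1 + z + 44/75z².

Solve |R(x)|<1 on ℝ⁻.
x=-0.46: |R|=0.6641
R=1: x+44/75x²=0 ⇒ x=−75/44=-1.7045; min R=1−1/(4·44/75)=0.5739>−1
Confirm numerically:
  x=-1.508: |R|=0.82612 <1
  x=-1.348: |R|=0.71803 <1
  x=-0.835: |R|=0.57404 <1
  x=-0.748: |R|=0.58024 <1
  x=-1.858: |R|=1.16727 >1
  x=-1.742: |R|=1.03828 >1
Stable set (-1.7045, 0).

z∈(-1.7045,0).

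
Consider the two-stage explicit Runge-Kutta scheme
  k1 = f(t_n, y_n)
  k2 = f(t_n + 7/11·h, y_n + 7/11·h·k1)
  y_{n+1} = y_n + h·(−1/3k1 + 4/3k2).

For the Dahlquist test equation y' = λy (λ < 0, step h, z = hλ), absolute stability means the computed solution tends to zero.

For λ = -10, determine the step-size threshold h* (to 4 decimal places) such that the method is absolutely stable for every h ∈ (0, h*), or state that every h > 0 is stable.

(-1.1786,0); λ=-10 ⇒ h* = (33/28)/10 = 0.1179.

Test eqn y'=λy, z=hλ:
  k1=λy_n ⇒ h·k1=z·y_n;  k2=λ(1+7/11z)y_n ⇒ h·k2=z(1+7/11z)y_n
  y_{n+1}/y_n = 1 − 1/3z + 4/3z(1+7/11z) = 1 + z + 28/33z²
  so R(z) = 1 + z + 28/33z².

Find x<0 with |R(x)|<1.
x=-1.05: |R|=0.8855
R=1: x+28/33x²=0 ⇒ x=−33/28=-1.1786; min R=1−1/(4·28/33)=0.7054>−1
Confirm numerically:
  x=-1.123: |R|=0.94705 <1
  x=-0.994: |R|=0.84433 <1
  x=-0.983: |R|=0.83688 <1
  x=-0.861: |R|=0.76800 <1
  x=-1.695: |R|=1.74272 >1
  x=-1.309: |R|=1.14486 >1
  x=-1.226: |R|=1.04934 >1
Interval (-1.1786, 0).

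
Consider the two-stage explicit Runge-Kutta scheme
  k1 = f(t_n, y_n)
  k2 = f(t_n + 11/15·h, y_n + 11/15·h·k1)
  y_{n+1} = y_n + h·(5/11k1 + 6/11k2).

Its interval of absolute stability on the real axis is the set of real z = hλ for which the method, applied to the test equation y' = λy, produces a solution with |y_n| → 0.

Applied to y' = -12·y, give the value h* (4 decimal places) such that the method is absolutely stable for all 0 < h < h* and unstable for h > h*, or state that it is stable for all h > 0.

(-2.5000,0); λ=-12 ⇒ h* = (5/2)/12 = 0.2083.

Set f=λy, z=hλ:
  k1=λy_n ⇒ h·k1=z·y_n;  k2=λ(1+11/15z)y_n ⇒ h·k2=z(1+11/15z)y_n
  y_{n+1}/y_n = 1 + 5/11z + 6/11z(1+11/15z) = 1 + z + 2/5z²
  so R(z) = 1 + z + 2/5z².

Solve |R(x)|<1 on ℝ⁻.
x=-0.88: |R|=0.4298
R=1: x+2/5x²=0 ⇒ x=−5/2=-2.5000; min R=1−1/(4·2/5)=0.3750>−1
Confirm numerically:
  x=-2.153: |R|=0.70116 <1
  x=-1.317: |R|=0.37680 <1
  x=-1.142: |R|=0.37967 <1
  x=-2.811: |R|=1.34969 >1
  x=-2.727: |R|=1.24761 >1
Stable set (-2.5000, 0).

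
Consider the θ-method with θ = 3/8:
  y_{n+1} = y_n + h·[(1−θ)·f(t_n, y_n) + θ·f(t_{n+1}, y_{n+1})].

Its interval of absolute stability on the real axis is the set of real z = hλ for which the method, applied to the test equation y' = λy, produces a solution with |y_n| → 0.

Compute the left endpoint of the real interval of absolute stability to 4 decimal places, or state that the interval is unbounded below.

With y'=λy (z=hλ):
  y_{n+1} = y_n + z·[5/8·y_n + 3/8·y_{n+1}] ⇒ (1 − 3/8z)y_{n+1} = (1 + 5/8z)y_n
  R(z) = (1 + 5/8z)/(1 − 3/8z).

Solve |R(x)|<1 on ℝ⁻.
x=-1.22: |R|=0.1630
R=−1: 1+5/8x = −1+3/8x ⇒ -1/4x=2 ⇒ x=2/(-1/4)=-8.0000
Confirm numerically:
  x=-5.835: |R|=0.83023 <1
  x=-5.247: |R|=0.76808 <1
  x=-5.151: |R|=0.75705 <1
  x=-8.204: |R|=1.01251 >1
  x=-8.101: |R|=1.00625 >1
Stable set (-8.0000, 0).

z* = -8.0000.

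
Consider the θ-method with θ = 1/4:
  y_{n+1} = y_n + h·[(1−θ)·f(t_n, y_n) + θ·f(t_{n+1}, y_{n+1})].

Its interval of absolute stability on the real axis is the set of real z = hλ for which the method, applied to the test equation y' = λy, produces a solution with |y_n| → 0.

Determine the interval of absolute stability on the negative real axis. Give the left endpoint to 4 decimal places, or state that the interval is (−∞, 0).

With y'=λy (z=hλ):
  y_{n+1} = y_n + z·[3/4·y_n + 1/4·y_{n+1}] ⇒ (1 − 1/4z)y_{n+1} = (1 + 3/4z)y_n
  Hence R(z) = (1 + 3/4z)/(1 − 1/4z).

Boundary: |R(x)|=1, x<0.
x=-1.15: |R|=0.1068
R=−1: 1+3/4x = −1+1/4x ⇒ -1/2x=2 ⇒ x=2/(-1/2)=-4.0000
Confirm numerically:
  x=-3.506: |R|=0.86837 <1
  x=-3.019: |R|=0.72047 <1
  x=-2.433: |R|=0.51282 <1
  x=-4.456: |R|=1.10785 >1
  x=-4.156: |R|=1.03825 >1
So |R|<1 on (-4.0000, 0).

z∈(-4.0000,0).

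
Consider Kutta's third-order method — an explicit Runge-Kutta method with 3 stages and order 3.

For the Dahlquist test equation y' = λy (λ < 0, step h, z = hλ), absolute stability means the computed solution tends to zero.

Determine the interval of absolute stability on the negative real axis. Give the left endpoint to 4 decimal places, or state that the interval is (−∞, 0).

z∈(-2.5127,0).

With y'=λy (z=hλ):
  order 3, 3-stage ⇒ R(z)=1+z+z^2/2+z^3/6
  (e.g. R(-1.04)=0.31332, |R|=0.31332)

Need |R(x)|<1, x<0.
x=-1.04: |R|=0.3133
|R(-2.56)|=1.0794 |R(-1.15)|=0.2578 |R(-0.9)|=0.3835
Bisect:
  x_lo=-2.9093 |R|=1.7814  x_hi=-0.0560 |R|=0.9456
  mid=-1.48265 |R|=0.07327 →hi
  mid=-2.19598 |R|=0.54977 →hi
  mid=-2.55265 |R|=1.06682 →lo
  mid=-2.37432 |R|=0.78645 →hi
  mid=-2.46348 |R|=0.92082 →hi
  mid=-2.50807 |R|=0.99232 →hi
  mid=-2.53036 |R|=1.02919 →lo
  mid=-2.51921 |R|=1.01066 →lo
  mid=-2.51364 |R|=1.00147 →lo
  ...
  [-2.51277,-2.51259] ⇒ x*=-2.5127
Stable set (-2.5127, 0).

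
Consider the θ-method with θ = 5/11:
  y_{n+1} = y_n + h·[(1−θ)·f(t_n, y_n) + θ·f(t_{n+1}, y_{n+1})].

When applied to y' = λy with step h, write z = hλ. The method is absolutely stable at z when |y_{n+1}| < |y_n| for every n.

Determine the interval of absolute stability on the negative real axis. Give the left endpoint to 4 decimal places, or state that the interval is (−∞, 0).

On y'=λy, z=hλ:
  y_{n+1} = y_n + z·[6/11·y_n + 5/11·y_{n+1}] ⇒ (1 − 5/11z)y_{n+1} = (1 + 6/11z)y_n
  ⇒ R(z) = (1 + 6/11z)/(1 − 5/11z).

Solve |R(x)|<1 on ℝ⁻.
x=-0.87: |R|=0.3765
R=−1: 1+6/11x = −1+5/11x ⇒ -1/11x=2 ⇒ x=2/(-1/11)=-22.0000
Confirm numerically:
  x=-17.606: |R|=0.95563 <1
  x=-17.462: |R|=0.95384 <1
  x=-10.731: |R|=0.82571 <1
  x=-9.413: |R|=0.78323 <1
  x=-22.229: |R|=1.00187 >1
  x=-22.218: |R|=1.00179 >1
  x=-22.096: |R|=1.00079 >1
So |R|<1 on (-22.0000, 0).

z∈(-22.0000,0).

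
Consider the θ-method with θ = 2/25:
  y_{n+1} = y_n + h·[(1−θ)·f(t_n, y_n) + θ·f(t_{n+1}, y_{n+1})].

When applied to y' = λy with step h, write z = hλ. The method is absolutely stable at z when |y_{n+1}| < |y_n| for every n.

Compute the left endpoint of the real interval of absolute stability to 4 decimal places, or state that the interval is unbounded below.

Test eqn y'=λy, z=hλ:
  y_{n+1} = y_n + z·[23/25·y_n + 2/25·y_{n+1}] ⇒ (1 − 2/25z)y_{n+1} = (1 + 23/25z)y_n
  R(z) = (1 + 23/25z)/(1 − 2/25z).

Solve |R(x)|<1 on ℝ⁻.
x=-0.57: |R|=0.4549
R=−1: 1+23/25x = −1+2/25x ⇒ -21/25x=2 ⇒ x=2/(-21/25)=-2.3810
Confirm numerically:
  x=-2.098: |R|=0.79648 <1
  x=-1.677: |R|=0.47863 <1
  x=-1.524: |R|=0.35839 <1
  x=-2.852: |R|=1.32217 >1
  x=-2.839: |R|=1.31355 >1
  x=-2.641: |R|=1.18034 >1
So |R|<1 on (-2.3810, 0).

left endpoint -2.3810.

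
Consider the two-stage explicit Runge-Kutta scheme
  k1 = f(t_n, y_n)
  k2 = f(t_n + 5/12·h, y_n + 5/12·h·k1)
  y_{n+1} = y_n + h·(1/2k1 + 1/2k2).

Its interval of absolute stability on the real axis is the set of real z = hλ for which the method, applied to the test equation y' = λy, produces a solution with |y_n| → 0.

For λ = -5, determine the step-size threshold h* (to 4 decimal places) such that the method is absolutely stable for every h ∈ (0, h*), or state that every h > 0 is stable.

(-4.8000,0); λ=-5 ⇒ h* = (24/5)/5 = 0.9600.

With y'=λy (z=hλ):
  k1=λy_n ⇒ h·k1=z·y_n;  k2=λ(1+5/12z)y_n ⇒ h·k2=z(1+5/12z)y_n
  y_{n+1}/y_n = 1 + 1/2z + 1/2z(1+5/12z) = 1 + z + 5/24z²
  Hence R(z) = 1 + z + 5/24z².

Boundary: |R(x)|=1, x<0.
x=-0.6: |R|=0.4750
R=1: x+5/24x²=0 ⇒ x=−24/5=-4.8000; min R=1−1/(4·5/24)=-0.2000>−1
Confirm numerically:
  x=-4.253: |R|=0.51534 <1
  x=-2.699: |R|=0.18137 <1
  x=-2.564: |R|=0.19440 <1
  x=-5.277: |R|=1.52440 >1
  x=-4.874: |R|=1.07514 >1
Stable set (-4.8000, 0).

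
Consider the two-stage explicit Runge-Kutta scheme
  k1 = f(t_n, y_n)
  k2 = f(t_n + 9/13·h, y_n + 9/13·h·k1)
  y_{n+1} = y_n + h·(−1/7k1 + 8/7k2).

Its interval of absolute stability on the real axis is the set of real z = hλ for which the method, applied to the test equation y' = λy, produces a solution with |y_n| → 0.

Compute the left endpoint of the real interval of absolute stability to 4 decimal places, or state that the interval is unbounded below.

z* = -1.2639.

Set f=λy, z=hλ:
  k1=λy_n ⇒ h·k1=z·y_n;  k2=λ(1+9/13z)y_n ⇒ h·k2=z(1+9/13z)y_n
  y_{n+1}/y_n = 1 − 1/7z + 8/7z(1+9/13z) = 1 + z + 72/91z²
  R(z) = 1 + z + 72/91z².

Find x<0 with |R(x)|<1.
x=-0.35: |R|=0.7469
R=1: x+72/91x²=0 ⇒ x=−91/72=-1.2639; min R=1−1/(4·72/91)=0.6840>−1
Confirm numerically:
  x=-1.204: |R|=0.94295 <1
  x=-0.962: |R|=0.77022 <1
  x=-0.947: |R|=0.76256 <1
  x=-1.647: |R|=1.49924 >1
  x=-1.360: |R|=1.10342 >1
Interval (-1.2639, 0).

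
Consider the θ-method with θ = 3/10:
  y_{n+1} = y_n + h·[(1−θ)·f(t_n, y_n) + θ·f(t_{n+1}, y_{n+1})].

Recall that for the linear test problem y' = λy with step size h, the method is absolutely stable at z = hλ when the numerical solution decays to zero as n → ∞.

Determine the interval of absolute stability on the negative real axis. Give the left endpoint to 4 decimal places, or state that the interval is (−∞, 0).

With y'=λy (z=hλ):
  y_{n+1} = y_n + z·[7/10·y_n + 3/10·y_{n+1}] ⇒ (1 − 3/10z)y_{n+1} = (1 + 7/10z)y_n
  so R(z) = (1 + 7/10z)/(1 − 3/10z).

Solve |R(x)|<1 on ℝ⁻.
x=-0.96: |R|=0.2547
R=−1: 1+7/10x = −1+3/10x ⇒ -2/5x=2 ⇒ x=2/(-2/5)=-5.0000
Confirm numerically:
  x=-4.240: |R|=0.86620 <1
  x=-4.126: |R|=0.84378 <1
  x=-2.222: |R|=0.33325 <1
  x=-5.482: |R|=1.07290 >1
  x=-5.198: |R|=1.03094 >1
Interval (-5.0000, 0).

(-5.0000, 0).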